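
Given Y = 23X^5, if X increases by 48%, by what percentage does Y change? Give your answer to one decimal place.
610.1%

For Y = 23X^5:
If X → X(1 + 0.48)
Then Y → Y · (1 + 0.48)^5
     ≈ Y · 7.1008

Percentage change = ((1 + 0.48)^5 − 1) × 100% ≈ 610.1%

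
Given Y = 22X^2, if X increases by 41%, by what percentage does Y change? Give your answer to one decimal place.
98.8%

For Y = 22X^2:
If X → X(1 + 0.41)
Then Y → Y · (1 + 0.41)^2
     = Y · 1.9881

Percentage change = ((1 + 0.41)^2 − 1) × 100% ≈ 98.8%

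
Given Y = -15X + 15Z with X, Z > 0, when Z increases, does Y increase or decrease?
Y increases

Taking the partial derivative:
∂Y/∂Z = 15

∂Y/∂Z = 15 > 0 (assuming positive values)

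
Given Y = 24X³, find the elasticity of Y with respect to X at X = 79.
Elasticity = 3

Elasticity = (dY/dX) · (X/Y)

dY/dX = 72·X²
At X = 79: dY/dX = 449352, Y = 11832936

Elasticity = 449352 · (79 / 11832936) = 3

Interpretation: for a small percentage change in X, the percentage change in Y is approximately 3.00 times as large.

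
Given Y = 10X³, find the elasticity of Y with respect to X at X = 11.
Elasticity = 3

Elasticity = (dY/dX) · (X/Y)

dY/dX = 30·X²
At X = 11: dY/dX = 3630, Y = 13310

Elasticity = 3630 · (11 / 13310) = 3

Interpretation: for a small percentage change in X, the percentage change in Y is approximately 3.00 times as large.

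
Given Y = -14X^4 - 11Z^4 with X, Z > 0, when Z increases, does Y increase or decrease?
Y decreases

Taking the partial derivative:
∂Y/∂Z = -44Z^3

∂Y/∂Z = -44Z^3 < 0 (assuming positive values)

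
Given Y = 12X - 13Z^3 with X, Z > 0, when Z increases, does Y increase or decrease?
Y decreases

Taking the partial derivative:
∂Y/∂Z = -39Z^2

∂Y/∂Z = -39Z^2 < 0 (assuming positive values)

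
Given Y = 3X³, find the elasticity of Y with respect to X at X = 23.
Elasticity = 3

Elasticity = (dY/dX) · (X/Y)

dY/dX = 9·X²
At X = 23: dY/dX = 4761, Y = 36501

Elasticity = 4761 · (23 / 36501) = 3

Interpretation: for a small percentage change in X, the percentage change in Y is approximately 3.00 times as large.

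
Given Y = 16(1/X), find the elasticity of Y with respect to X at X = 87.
Elasticity = -1

Elasticity = (dY/dX) · (X/Y)

dY/dX = -16/X²
At X = 87: dY/dX = -16/7569, Y = 16/87

Elasticity = (-16/7569) · (87 / (16/87)) = -1

Interpretation: for a small percentage change in X, the percentage change in Y is approximately -1.00 times as large.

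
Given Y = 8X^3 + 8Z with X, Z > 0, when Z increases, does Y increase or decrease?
Y increases

Taking the partial derivative:
∂Y/∂Z = 8

∂Y/∂Z = 8 > 0 (assuming positive values)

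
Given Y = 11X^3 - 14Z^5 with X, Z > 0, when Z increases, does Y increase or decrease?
Y decreases

Taking the partial derivative:
∂Y/∂Z = -70Z^4

∂Y/∂Z = -70Z^4 < 0 (assuming positive values)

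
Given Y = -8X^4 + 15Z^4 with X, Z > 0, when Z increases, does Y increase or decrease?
Y increases

Taking the partial derivative:
∂Y/∂Z = 60Z^3

∂Y/∂Z = 60Z^3 > 0 (assuming positive values)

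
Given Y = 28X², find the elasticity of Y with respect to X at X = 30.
Elasticity = 2

Elasticity = (dY/dX) · (X/Y)

dY/dX = 56·X
At X = 30: dY/dX = 1680, Y = 25200

Elasticity = 1680 · (30 / 25200) = 2

Interpretation: for a small percentage change in X, the percentage change in Y is approximately 2.00 times as large.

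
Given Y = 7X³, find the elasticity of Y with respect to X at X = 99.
Elasticity = 3

Elasticity = (dY/dX) · (X/Y)

dY/dX = 21·X²
At X = 99: dY/dX = 205821, Y = 6792093

Elasticity = 205821 · (99 / 6792093) = 3

Interpretation: for a small percentage change in X, the percentage change in Y is approximately 3.00 times as large.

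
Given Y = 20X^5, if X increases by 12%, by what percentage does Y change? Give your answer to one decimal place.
76.2%

For Y = 20X^5:
If X → X(1 + 0.12)
Then Y → Y · (1 + 0.12)^5
     ≈ Y · 1.7623

Percentage change = ((1 + 0.12)^5 − 1) × 100% ≈ 76.2%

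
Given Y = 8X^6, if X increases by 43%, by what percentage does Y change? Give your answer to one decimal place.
755.1%

For Y = 8X^6:
If X → X(1 + 0.43)
Then Y → Y · (1 + 0.43)^6
     ≈ Y · 8.5510

Percentage change = ((1 + 0.43)^6 − 1) × 100% ≈ 755.1%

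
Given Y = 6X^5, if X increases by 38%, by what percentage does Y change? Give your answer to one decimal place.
400.5%

For Y = 6X^5:
If X → X(1 + 0.38)
Then Y → Y · (1 + 0.38)^5
     ≈ Y · 5.0049

Percentage change = ((1 + 0.38)^5 − 1) × 100% ≈ 400.5%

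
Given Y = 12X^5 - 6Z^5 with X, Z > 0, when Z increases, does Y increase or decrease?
Y decreases

Taking the partial derivative:
∂Y/∂Z = -30Z^4

∂Y/∂Z = -30Z^4 < 0 (assuming positive values)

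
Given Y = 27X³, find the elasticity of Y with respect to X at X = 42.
Elasticity = 3

Elasticity = (dY/dX) · (X/Y)

dY/dX = 81·X²
At X = 42: dY/dX = 142884, Y = 2000376

Elasticity = 142884 · (42 / 2000376) = 3

Interpretation: for a small percentage change in X, the percentage change in Y is approximately 3.00 times as large.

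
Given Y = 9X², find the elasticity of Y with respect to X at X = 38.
Elasticity = 2

Elasticity = (dY/dX) · (X/Y)

dY/dX = 18·X
At X = 38: dY/dX = 684, Y = 12996

Elasticity = 684 · (38 / 12996) = 2

Interpretation: for a small percentage change in X, the percentage change in Y is approximately 2.00 times as large.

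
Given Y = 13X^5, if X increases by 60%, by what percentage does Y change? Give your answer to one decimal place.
948.6%

For Y = 13X^5:
If X → X(1 + 0.6)
Then Y → Y · (1 + 0.6)^5
     ≈ Y · 10.4858

Percentage change = ((1 + 0.6)^5 − 1) × 100% ≈ 948.6%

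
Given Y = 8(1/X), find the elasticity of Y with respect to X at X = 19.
Elasticity = -1

Elasticity = (dY/dX) · (X/Y)

dY/dX = -8/X²
At X = 19: dY/dX = -8/361, Y = 8/19

Elasticity = (-8/361) · (19 / (8/19)) = -1

Interpretation: for a small percentage change in X, the percentage change in Y is approximately -1.00 times as large.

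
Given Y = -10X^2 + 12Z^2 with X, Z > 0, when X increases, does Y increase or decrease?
Y decreases

Taking the partial derivative:
∂Y/∂X = -20X

∂Y/∂X = -20X < 0 (assuming positive values)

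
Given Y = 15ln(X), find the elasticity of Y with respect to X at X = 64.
Elasticity = 1/ln(64) ≈ 0.2404

Elasticity = (dY/dX) · (X/Y)

dY/dX = 15/X
At X = 64: dY/dX = 15/64, Y = 15·ln(64)

Elasticity = (15/64) · (64 / (15·ln(64))) = 1/ln(64) ≈ 0.2404

Interpretation: for a small percentage change in X, the percentage change in Y is approximately 0.24 times as large.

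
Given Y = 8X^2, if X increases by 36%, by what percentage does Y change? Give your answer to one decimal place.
85.0%

For Y = 8X^2:
If X → X(1 + 0.36)
Then Y → Y · (1 + 0.36)^2
     = Y · 1.8496

Percentage change = ((1 + 0.36)^2 − 1) × 100% ≈ 85.0%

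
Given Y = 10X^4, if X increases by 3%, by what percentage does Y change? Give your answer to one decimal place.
12.6%

For Y = 10X^4:
If X → X(1 + 0.03)
Then Y → Y · (1 + 0.03)^4
     ≈ Y · 1.1255

Percentage change = ((1 + 0.03)^4 − 1) × 100% ≈ 12.6%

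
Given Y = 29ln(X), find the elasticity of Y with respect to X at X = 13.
Elasticity = 1/ln(13) ≈ 0.3899

Elasticity = (dY/dX) · (X/Y)

dY/dX = 29/X
At X = 13: dY/dX = 29/13, Y = 29·ln(13)

Elasticity = (29/13) · (13 / (29·ln(13))) = 1/ln(13) ≈ 0.3899

Interpretation: for a small percentage change in X, the percentage change in Y is approximately 0.39 times as large.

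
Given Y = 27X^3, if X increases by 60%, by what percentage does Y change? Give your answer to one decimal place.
309.6%

For Y = 27X^3:
If X → X(1 + 0.6)
Then Y → Y · (1 + 0.6)^3
     = Y · 4.0960

Percentage change = ((1 + 0.6)^3 − 1) × 100% = 309.6%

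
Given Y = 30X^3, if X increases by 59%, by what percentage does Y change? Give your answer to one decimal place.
302.0%

For Y = 30X^3:
If X → X(1 + 0.59)
Then Y → Y · (1 + 0.59)^3
     ≈ Y · 4.0197

Percentage change = ((1 + 0.59)^3 − 1) × 100% ≈ 302.0%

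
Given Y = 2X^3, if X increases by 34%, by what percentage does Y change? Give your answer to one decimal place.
140.6%

For Y = 2X^3:
If X → X(1 + 0.34)
Then Y → Y · (1 + 0.34)^3
     ≈ Y · 2.4061

Percentage change = ((1 + 0.34)^3 − 1) × 100% ≈ 140.6%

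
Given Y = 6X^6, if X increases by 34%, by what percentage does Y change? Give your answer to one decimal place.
478.9%

For Y = 6X^6:
If X → X(1 + 0.34)
Then Y → Y · (1 + 0.34)^6
     ≈ Y · 5.7893

Percentage change = ((1 + 0.34)^6 − 1) × 100% ≈ 478.9%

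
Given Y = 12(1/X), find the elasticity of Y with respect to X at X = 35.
Elasticity = -1

Elasticity = (dY/dX) · (X/Y)

dY/dX = -12/X²
At X = 35: dY/dX = -12/1225, Y = 12/35

Elasticity = (-12/1225) · (35 / (12/35)) = -1

Interpretation: for a small percentage change in X, the percentage change in Y is approximately -1.00 times as large.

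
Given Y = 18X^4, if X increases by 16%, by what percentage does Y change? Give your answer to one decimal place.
81.1%

For Y = 18X^4:
If X → X(1 + 0.16)
Then Y → Y · (1 + 0.16)^4
     ≈ Y · 1.8106

Percentage change = ((1 + 0.16)^4 − 1) × 100% ≈ 81.1%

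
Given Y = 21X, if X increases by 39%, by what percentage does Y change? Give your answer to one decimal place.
39.0%

For Y = 21X:
If X → X(1 + 0.39)
Then Y → Y · (1 + 0.39)^1
     = Y · 1.3900

Percentage change = ((1 + 0.39)^1 − 1) × 100% = 39.0%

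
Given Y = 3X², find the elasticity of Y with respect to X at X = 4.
Elasticity = 2

Elasticity = (dY/dX) · (X/Y)

dY/dX = 6·X
At X = 4: dY/dX = 24, Y = 48

Elasticity = 24 · (4 / 48) = 2

Interpretation: for a small percentage change in X, the percentage change in Y is approximately 2.00 times as large.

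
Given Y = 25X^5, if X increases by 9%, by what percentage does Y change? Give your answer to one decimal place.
53.9%

For Y = 25X^5:
If X → X(1 + 0.09)
Then Y → Y · (1 + 0.09)^5
     ≈ Y · 1.5386

Percentage change = ((1 + 0.09)^5 − 1) × 100% ≈ 53.9%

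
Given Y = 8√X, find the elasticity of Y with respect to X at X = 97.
Elasticity = 1/2

Elasticity = (dY/dX) · (X/Y)

dY/dX = 4/√X
At X = 97: dY/dX = 4·√97/97, Y = 8·√97

Elasticity = (4·√97/97) · (97 / (8·√97)) = 1/2

Interpretation: for a small percentage change in X, the percentage change in Y is approximately 0.50 times as large.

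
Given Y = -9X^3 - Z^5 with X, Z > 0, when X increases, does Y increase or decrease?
Y decreases

Taking the partial derivative:
∂Y/∂X = -27X^2

∂Y/∂X = -27X^2 < 0 (assuming positive values)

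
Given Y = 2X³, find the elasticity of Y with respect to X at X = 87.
Elasticity = 3

Elasticity = (dY/dX) · (X/Y)

dY/dX = 6·X²
At X = 87: dY/dX = 45414, Y = 1317006

Elasticity = 45414 · (87 / 1317006) = 3

Interpretation: for a small percentage change in X, the percentage change in Y is approximately 3.00 times as large.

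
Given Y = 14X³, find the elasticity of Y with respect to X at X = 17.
Elasticity = 3

Elasticity = (dY/dX) · (X/Y)

dY/dX = 42·X²
At X = 17: dY/dX = 12138, Y = 68782

Elasticity = 12138 · (17 / 68782) = 3

Interpretation: for a small percentage change in X, the percentage change in Y is approximately 3.00 times as large.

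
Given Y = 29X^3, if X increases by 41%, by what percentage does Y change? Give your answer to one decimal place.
180.3%

For Y = 29X^3:
If X → X(1 + 0.41)
Then Y → Y · (1 + 0.41)^3
     ≈ Y · 2.8032

Percentage change = ((1 + 0.41)^3 − 1) × 100% ≈ 180.3%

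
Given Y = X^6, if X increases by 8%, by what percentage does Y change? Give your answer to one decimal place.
58.7%

For Y = X^6:
If X → X(1 + 0.08)
Then Y → Y · (1 + 0.08)^6
     ≈ Y · 1.5869

Percentage change = ((1 + 0.08)^6 − 1) × 100% ≈ 58.7%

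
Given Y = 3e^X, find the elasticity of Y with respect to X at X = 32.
Elasticity = 32

Elasticity = (dY/dX) · (X/Y)

dY/dX = 3·e^X
At X = 32: dY/dX = 3·e^32, Y = 3·e^32

Elasticity = (3·e^32) · (32 / (3·e^32)) = 32

Interpretation: for a small percentage change in X, the percentage change in Y is approximately 32.00 times as large.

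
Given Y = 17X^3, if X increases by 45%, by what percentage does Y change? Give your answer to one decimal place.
204.9%

For Y = 17X^3:
If X → X(1 + 0.45)
Then Y → Y · (1 + 0.45)^3
     ≈ Y · 3.0486

Percentage change = ((1 + 0.45)^3 − 1) × 100% ≈ 204.9%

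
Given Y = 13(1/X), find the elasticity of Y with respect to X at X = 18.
Elasticity = -1

Elasticity = (dY/dX) · (X/Y)

dY/dX = -13/X²
At X = 18: dY/dX = -13/324, Y = 13/18

Elasticity = (-13/324) · (18 / (13/18)) = -1

Interpretation: for a small percentage change in X, the percentage change in Y is approximately -1.00 times as large.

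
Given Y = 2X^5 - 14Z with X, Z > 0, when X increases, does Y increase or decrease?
Y increases

Taking the partial derivative:
∂Y/∂X = 10X^4

∂Y/∂X = 10X^4 > 0 (assuming positive values)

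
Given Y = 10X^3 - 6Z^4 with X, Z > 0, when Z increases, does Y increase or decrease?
Y decreases

Taking the partial derivative:
∂Y/∂Z = -24Z^3

∂Y/∂Z = -24Z^3 < 0 (assuming positive values)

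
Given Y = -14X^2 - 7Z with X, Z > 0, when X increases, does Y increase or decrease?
Y decreases

Taking the partial derivative:
∂Y/∂X = -28X

∂Y/∂X = -28X < 0 (assuming positive values)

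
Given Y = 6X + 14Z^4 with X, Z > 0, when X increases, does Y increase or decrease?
Y increases

Taking the partial derivative:
∂Y/∂X = 6

∂Y/∂X = 6 > 0 (assuming positive values)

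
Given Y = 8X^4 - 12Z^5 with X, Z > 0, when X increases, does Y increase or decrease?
Y increases

Taking the partial derivative:
∂Y/∂X = 32X^3

∂Y/∂X = 32X^3 > 0 (assuming positive values)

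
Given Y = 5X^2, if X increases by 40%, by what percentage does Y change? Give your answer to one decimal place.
96.0%

For Y = 5X^2:
If X → X(1 + 0.4)
Then Y → Y · (1 + 0.4)^2
     = Y · 1.9600

Percentage change = ((1 + 0.4)^2 − 1) × 100% = 96.0%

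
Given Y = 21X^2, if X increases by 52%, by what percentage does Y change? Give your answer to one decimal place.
131.0%

For Y = 21X^2:
If X → X(1 + 0.52)
Then Y → Y · (1 + 0.52)^2
     = Y · 2.3104

Percentage change = ((1 + 0.52)^2 − 1) × 100% ≈ 131.0%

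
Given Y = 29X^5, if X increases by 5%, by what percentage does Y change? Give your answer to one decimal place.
27.6%

For Y = 29X^5:
If X → X(1 + 0.05)
Then Y → Y · (1 + 0.05)^5
     ≈ Y · 1.2763

Percentage change = ((1 + 0.05)^5 − 1) × 100% ≈ 27.6%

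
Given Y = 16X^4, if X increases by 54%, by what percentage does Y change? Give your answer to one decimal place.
462.4%

For Y = 16X^4:
If X → X(1 + 0.54)
Then Y → Y · (1 + 0.54)^4
     ≈ Y · 5.6245

Percentage change = ((1 + 0.54)^4 − 1) × 100% ≈ 462.4%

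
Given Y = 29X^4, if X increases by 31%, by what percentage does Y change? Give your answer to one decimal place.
194.5%

For Y = 29X^4:
If X → X(1 + 0.31)
Then Y → Y · (1 + 0.31)^4
     ≈ Y · 2.9450

Percentage change = ((1 + 0.31)^4 − 1) × 100% ≈ 194.5%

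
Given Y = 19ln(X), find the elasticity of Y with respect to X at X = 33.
Elasticity = 1/ln(33) ≈ 0.2860

Elasticity = (dY/dX) · (X/Y)

dY/dX = 19/X
At X = 33: dY/dX = 19/33, Y = 19·ln(33)

Elasticity = (19/33) · (33 / (19·ln(33))) = 1/ln(33) ≈ 0.2860

Interpretation: for a small percentage change in X, the percentage change in Y is approximately 0.29 times as large.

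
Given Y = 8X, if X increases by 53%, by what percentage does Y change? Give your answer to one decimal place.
53.0%

For Y = 8X:
If X → X(1 + 0.53)
Then Y → Y · (1 + 0.53)^1
     = Y · 1.5300

Percentage change = ((1 + 0.53)^1 − 1) × 100% = 53.0%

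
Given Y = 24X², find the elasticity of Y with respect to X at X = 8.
Elasticity = 2

Elasticity = (dY/dX) · (X/Y)

dY/dX = 48·X
At X = 8: dY/dX = 384, Y = 1536

Elasticity = 384 · (8 / 1536) = 2

Interpretation: for a small percentage change in X, the percentage change in Y is approximately 2.00 times as large.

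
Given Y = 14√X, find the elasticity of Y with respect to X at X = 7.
Elasticity = 1/2

Elasticity = (dY/dX) · (X/Y)

dY/dX = 7/√X
At X = 7: dY/dX = √7, Y = 14·√7

Elasticity = (√7) · (7 / (14·√7)) = 1/2

Interpretation: for a small percentage change in X, the percentage change in Y is approximately 0.50 times as large.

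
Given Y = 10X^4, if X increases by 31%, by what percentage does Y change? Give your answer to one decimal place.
194.5%

For Y = 10X^4:
If X → X(1 + 0.31)
Then Y → Y · (1 + 0.31)^4
     ≈ Y · 2.9450

Percentage change = ((1 + 0.31)^4 − 1) × 100% ≈ 194.5%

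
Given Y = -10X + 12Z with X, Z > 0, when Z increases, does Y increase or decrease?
Y increases

Taking the partial derivative:
∂Y/∂Z = 12

∂Y/∂Z = 12 > 0 (assuming positive values)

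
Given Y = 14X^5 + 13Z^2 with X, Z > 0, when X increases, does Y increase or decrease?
Y increases

Taking the partial derivative:
∂Y/∂X = 70X^4

∂Y/∂X = 70X^4 > 0 (assuming positive values)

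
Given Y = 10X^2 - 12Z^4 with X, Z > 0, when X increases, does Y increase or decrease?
Y increases

Taking the partial derivative:
∂Y/∂X = 20X

∂Y/∂X = 20X > 0 (assuming positive values)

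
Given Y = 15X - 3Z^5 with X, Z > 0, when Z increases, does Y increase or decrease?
Y decreases

Taking the partial derivative:
∂Y/∂Z = -15Z^4

∂Y/∂Z = -15Z^4 < 0 (assuming positive values)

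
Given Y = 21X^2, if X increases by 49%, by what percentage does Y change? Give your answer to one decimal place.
122.0%

For Y = 21X^2:
If X → X(1 + 0.49)
Then Y → Y · (1 + 0.49)^2
     = Y · 2.2201

Percentage change = ((1 + 0.49)^2 − 1) × 100% ≈ 122.0%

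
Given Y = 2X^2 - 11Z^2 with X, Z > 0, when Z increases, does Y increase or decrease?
Y decreases

Taking the partial derivative:
∂Y/∂Z = -22Z

∂Y/∂Z = -22Z < 0 (assuming positive values)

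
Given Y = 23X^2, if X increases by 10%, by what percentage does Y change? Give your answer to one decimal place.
21.0%

For Y = 23X^2:
If X → X(1 + 0.1)
Then Y → Y · (1 + 0.1)^2
     = Y · 1.2100

Percentage change = ((1 + 0.1)^2 − 1) × 100% = 21.0%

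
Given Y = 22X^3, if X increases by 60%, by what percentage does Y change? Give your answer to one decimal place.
309.6%

For Y = 22X^3:
If X → X(1 + 0.6)
Then Y → Y · (1 + 0.6)^3
     = Y · 4.0960

Percentage change = ((1 + 0.6)^3 − 1) × 100% = 309.6%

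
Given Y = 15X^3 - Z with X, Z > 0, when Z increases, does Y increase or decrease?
Y decreases

Taking the partial derivative:
∂Y/∂Z = -1

∂Y/∂Z = -1 < 0 (assuming positive values)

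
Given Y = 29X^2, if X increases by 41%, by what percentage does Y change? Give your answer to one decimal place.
98.8%

For Y = 29X^2:
If X → X(1 + 0.41)
Then Y → Y · (1 + 0.41)^2
     = Y · 1.9881

Percentage change = ((1 + 0.41)^2 − 1) × 100% ≈ 98.8%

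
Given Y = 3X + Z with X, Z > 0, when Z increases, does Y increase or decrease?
Y increases

Taking the partial derivative:
∂Y/∂Z = 1

∂Y/∂Z = 1 > 0 (assuming positive values)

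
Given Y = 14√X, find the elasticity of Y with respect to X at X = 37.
Elasticity = 1/2

Elasticity = (dY/dX) · (X/Y)

dY/dX = 7/√X
At X = 37: dY/dX = 7·√37/37, Y = 14·√37

Elasticity = (7·√37/37) · (37 / (14·√37)) = 1/2

Interpretation: for a small percentage change in X, the percentage change in Y is approximately 0.50 times as large.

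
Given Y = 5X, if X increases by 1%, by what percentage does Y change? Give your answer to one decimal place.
1.0%

For Y = 5X:
If X → X(1 + 0.01)
Then Y → Y · (1 + 0.01)^1
     = Y · 1.0100

Percentage change = ((1 + 0.01)^1 − 1) × 100% = 1.0%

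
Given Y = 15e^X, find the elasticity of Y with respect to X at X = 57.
Elasticity = 57

Elasticity = (dY/dX) · (X/Y)

dY/dX = 15·e^X
At X = 57: dY/dX = 15·e^57, Y = 15·e^57

Elasticity = (15·e^57) · (57 / (15·e^57)) = 57

Interpretation: for a small percentage change in X, the percentage change in Y is approximately 57.00 times as large.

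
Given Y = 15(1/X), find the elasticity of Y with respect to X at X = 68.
Elasticity = -1

Elasticity = (dY/dX) · (X/Y)

dY/dX = -15/X²
At X = 68: dY/dX = -15/4624, Y = 15/68

Elasticity = (-15/4624) · (68 / (15/68)) = -1

Interpretation: for a small percentage change in X, the percentage change in Y is approximately -1.00 times as large.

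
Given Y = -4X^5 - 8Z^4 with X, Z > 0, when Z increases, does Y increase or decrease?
Y decreases

Taking the partial derivative:
∂Y/∂Z = -32Z^3

∂Y/∂Z = -32Z^3 < 0 (assuming positive values)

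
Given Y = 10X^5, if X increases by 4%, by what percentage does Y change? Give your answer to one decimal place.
21.7%

For Y = 10X^5:
If X → X(1 + 0.04)
Then Y → Y · (1 + 0.04)^5
     ≈ Y · 1.2167

Percentage change = ((1 + 0.04)^5 − 1) × 100% ≈ 21.7%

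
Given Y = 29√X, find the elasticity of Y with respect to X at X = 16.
Elasticity = 1/2

Elasticity = (dY/dX) · (X/Y)

dY/dX = 29/(2·√X)
At X = 16: dY/dX = 29/8, Y = 116

Elasticity = (29/8) · (16 / 116) = 1/2

Interpretation: for a small percentage change in X, the percentage change in Y is approximately 0.50 times as large.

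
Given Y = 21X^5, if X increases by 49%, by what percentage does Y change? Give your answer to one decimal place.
634.4%

For Y = 21X^5:
If X → X(1 + 0.49)
Then Y → Y · (1 + 0.49)^5
     ≈ Y · 7.3440

Percentage change = ((1 + 0.49)^5 − 1) × 100% ≈ 634.4%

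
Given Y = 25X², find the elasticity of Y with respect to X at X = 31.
Elasticity = 2

Elasticity = (dY/dX) · (X/Y)

dY/dX = 50·X
At X = 31: dY/dX = 1550, Y = 24025

Elasticity = 1550 · (31 / 24025) = 2

Interpretation: for a small percentage change in X, the percentage change in Y is approximately 2.00 times as large.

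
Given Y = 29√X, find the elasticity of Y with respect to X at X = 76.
Elasticity = 1/2

Elasticity = (dY/dX) · (X/Y)

dY/dX = 29/(2·√X)
At X = 76: dY/dX = 29·√19/76, Y = 58·√19

Elasticity = (29·√19/76) · (76 / (58·√19)) = 1/2

Interpretation: for a small percentage change in X, the percentage change in Y is approximately 0.50 times as large.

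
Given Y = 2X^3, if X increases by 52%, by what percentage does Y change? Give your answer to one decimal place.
251.2%

For Y = 2X^3:
If X → X(1 + 0.52)
Then Y → Y · (1 + 0.52)^3
     ≈ Y · 3.5118

Percentage change = ((1 + 0.52)^3 − 1) × 100% ≈ 251.2%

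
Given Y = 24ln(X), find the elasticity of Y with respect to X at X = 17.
Elasticity = 1/ln(17) ≈ 0.3530

Elasticity = (dY/dX) · (X/Y)

dY/dX = 24/X
At X = 17: dY/dX = 24/17, Y = 24·ln(17)

Elasticity = (24/17) · (17 / (24·ln(17))) = 1/ln(17) ≈ 0.3530

Interpretation: for a small percentage change in X, the percentage change in Y is approximately 0.35 times as large.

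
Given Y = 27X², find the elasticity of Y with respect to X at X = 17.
Elasticity = 2

Elasticity = (dY/dX) · (X/Y)

dY/dX = 54·X
At X = 17: dY/dX = 918, Y = 7803

Elasticity = 918 · (17 / 7803) = 2

Interpretation: for a small percentage change in X, the percentage change in Y is approximately 2.00 times as large.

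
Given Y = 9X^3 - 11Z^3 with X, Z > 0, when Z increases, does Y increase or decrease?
Y decreases

Taking the partial derivative:
∂Y/∂Z = -33Z^2

∂Y/∂Z = -33Z^2 < 0 (assuming positive values)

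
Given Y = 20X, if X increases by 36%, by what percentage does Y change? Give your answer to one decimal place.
36.0%

For Y = 20X:
If X → X(1 + 0.36)
Then Y → Y · (1 + 0.36)^1
     = Y · 1.3600

Percentage change = ((1 + 0.36)^1 − 1) × 100% = 36.0%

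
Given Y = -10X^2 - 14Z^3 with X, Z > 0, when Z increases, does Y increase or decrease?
Y decreases

Taking the partial derivative:
∂Y/∂Z = -42Z^2

∂Y/∂Z = -42Z^2 < 0 (assuming positive values)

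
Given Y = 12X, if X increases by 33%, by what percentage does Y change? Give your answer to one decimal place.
33.0%

For Y = 12X:
If X → X(1 + 0.33)
Then Y → Y · (1 + 0.33)^1
     = Y · 1.3300

Percentage change = ((1 + 0.33)^1 − 1) × 100% = 33.0%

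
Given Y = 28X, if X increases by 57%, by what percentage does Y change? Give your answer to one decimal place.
57.0%

For Y = 28X:
If X → X(1 + 0.57)
Then Y → Y · (1 + 0.57)^1
     = Y · 1.5700

Percentage change = ((1 + 0.57)^1 − 1) × 100% = 57.0%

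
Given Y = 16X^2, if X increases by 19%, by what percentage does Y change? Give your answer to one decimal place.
41.6%

For Y = 16X^2:
If X → X(1 + 0.19)
Then Y → Y · (1 + 0.19)^2
     = Y · 1.4161

Percentage change = ((1 + 0.19)^2 − 1) × 100% ≈ 41.6%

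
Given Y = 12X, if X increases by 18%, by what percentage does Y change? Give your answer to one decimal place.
18.0%

For Y = 12X:
If X → X(1 + 0.18)
Then Y → Y · (1 + 0.18)^1
     = Y · 1.1800

Percentage change = ((1 + 0.18)^1 − 1) × 100% = 18.0%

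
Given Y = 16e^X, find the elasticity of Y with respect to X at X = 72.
Elasticity = 72

Elasticity = (dY/dX) · (X/Y)

dY/dX = 16·e^X
At X = 72: dY/dX = 16·e^72, Y = 16·e^72

Elasticity = (16·e^72) · (72 / (16·e^72)) = 72

Interpretation: for a small percentage change in X, the percentage change in Y is approximately 72.00 times as large.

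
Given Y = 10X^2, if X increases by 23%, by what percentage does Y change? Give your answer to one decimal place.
51.3%

For Y = 10X^2:
If X → X(1 + 0.23)
Then Y → Y · (1 + 0.23)^2
     = Y · 1.5129

Percentage change = ((1 + 0.23)^2 − 1) × 100% ≈ 51.3%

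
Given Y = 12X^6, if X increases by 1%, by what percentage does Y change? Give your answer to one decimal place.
6.2%

For Y = 12X^6:
If X → X(1 + 0.01)
Then Y → Y · (1 + 0.01)^6
     ≈ Y · 1.0615

Percentage change = ((1 + 0.01)^6 − 1) × 100% ≈ 6.2%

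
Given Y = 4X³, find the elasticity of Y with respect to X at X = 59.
Elasticity = 3

Elasticity = (dY/dX) · (X/Y)

dY/dX = 12·X²
At X = 59: dY/dX = 41772, Y = 821516

Elasticity = 41772 · (59 / 821516) = 3

Interpretation: for a small percentage change in X, the percentage change in Y is approximately 3.00 times as large.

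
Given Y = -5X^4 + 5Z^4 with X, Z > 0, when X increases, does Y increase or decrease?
Y decreases

Taking the partial derivative:
∂Y/∂X = -20X^3

∂Y/∂X = -20X^3 < 0 (assuming positive values)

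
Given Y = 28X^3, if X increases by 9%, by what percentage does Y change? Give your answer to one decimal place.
29.5%

For Y = 28X^3:
If X → X(1 + 0.09)
Then Y → Y · (1 + 0.09)^3
     ≈ Y · 1.2950

Percentage change = ((1 + 0.09)^3 − 1) × 100% ≈ 29.5%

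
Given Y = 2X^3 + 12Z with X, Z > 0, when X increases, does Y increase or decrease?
Y increases

Taking the partial derivative:
∂Y/∂X = 6X^2

∂Y/∂X = 6X^2 > 0 (assuming positive values)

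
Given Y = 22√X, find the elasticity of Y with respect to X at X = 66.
Elasticity = 1/2

Elasticity = (dY/dX) · (X/Y)

dY/dX = 11/√X
At X = 66: dY/dX = √66/6, Y = 22·√66

Elasticity = (√66/6) · (66 / (22·√66)) = 1/2

Interpretation: for a small percentage change in X, the percentage change in Y is approximately 0.50 times as large.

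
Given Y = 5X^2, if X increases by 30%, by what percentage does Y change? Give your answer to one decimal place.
69.0%

For Y = 5X^2:
If X → X(1 + 0.3)
Then Y → Y · (1 + 0.3)^2
     = Y · 1.6900

Percentage change = ((1 + 0.3)^2 − 1) × 100% = 69.0%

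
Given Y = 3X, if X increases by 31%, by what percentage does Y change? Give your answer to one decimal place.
31.0%

For Y = 3X:
If X → X(1 + 0.31)
Then Y → Y · (1 + 0.31)^1
     = Y · 1.3100

Percentage change = ((1 + 0.31)^1 − 1) × 100% = 31.0%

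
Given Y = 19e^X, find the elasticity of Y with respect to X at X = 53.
Elasticity = 53

Elasticity = (dY/dX) · (X/Y)

dY/dX = 19·e^X
At X = 53: dY/dX = 19·e^53, Y = 19·e^53

Elasticity = (19·e^53) · (53 / (19·e^53)) = 53

Interpretation: for a small percentage change in X, the percentage change in Y is approximately 53.00 times as large.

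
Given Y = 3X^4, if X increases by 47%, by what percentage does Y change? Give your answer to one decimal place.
366.9%

For Y = 3X^4:
If X → X(1 + 0.47)
Then Y → Y · (1 + 0.47)^4
     ≈ Y · 4.6695

Percentage change = ((1 + 0.47)^4 − 1) × 100% ≈ 366.9%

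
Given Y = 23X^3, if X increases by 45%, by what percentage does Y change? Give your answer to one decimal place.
204.9%

For Y = 23X^3:
If X → X(1 + 0.45)
Then Y → Y · (1 + 0.45)^3
     ≈ Y · 3.0486

Percentage change = ((1 + 0.45)^3 − 1) × 100% ≈ 204.9%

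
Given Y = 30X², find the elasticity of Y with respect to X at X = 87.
Elasticity = 2

Elasticity = (dY/dX) · (X/Y)

dY/dX = 60·X
At X = 87: dY/dX = 5220, Y = 227070

Elasticity = 5220 · (87 / 227070) = 2

Interpretation: for a small percentage change in X, the percentage change in Y is approximately 2.00 times as large.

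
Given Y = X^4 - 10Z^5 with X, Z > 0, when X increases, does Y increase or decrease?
Y increases

Taking the partial derivative:
∂Y/∂X = 4X^3

∂Y/∂X = 4X^3 > 0 (assuming positive values)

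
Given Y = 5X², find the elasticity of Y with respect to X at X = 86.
Elasticity = 2

Elasticity = (dY/dX) · (X/Y)

dY/dX = 10·X
At X = 86: dY/dX = 860, Y = 36980

Elasticity = 860 · (86 / 36980) = 2

Interpretation: for a small percentage change in X, the percentage change in Y is approximately 2.00 times as large.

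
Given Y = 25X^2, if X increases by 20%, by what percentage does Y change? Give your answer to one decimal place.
44.0%

For Y = 25X^2:
If X → X(1 + 0.2)
Then Y → Y · (1 + 0.2)^2
     = Y · 1.4400

Percentage change = ((1 + 0.2)^2 − 1) × 100% = 44.0%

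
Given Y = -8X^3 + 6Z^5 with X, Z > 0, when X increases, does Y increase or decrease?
Y decreases

Taking the partial derivative:
∂Y/∂X = -24X^2

∂Y/∂X = -24X^2 < 0 (assuming positive values)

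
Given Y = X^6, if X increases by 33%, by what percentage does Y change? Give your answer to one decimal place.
453.5%

For Y = X^6:
If X → X(1 + 0.33)
Then Y → Y · (1 + 0.33)^6
     ≈ Y · 5.5349

Percentage change = ((1 + 0.33)^6 − 1) × 100% ≈ 453.5%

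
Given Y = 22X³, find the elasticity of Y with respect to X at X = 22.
Elasticity = 3

Elasticity = (dY/dX) · (X/Y)

dY/dX = 66·X²
At X = 22: dY/dX = 31944, Y = 234256

Elasticity = 31944 · (22 / 234256) = 3

Interpretation: for a small percentage change in X, the percentage change in Y is approximately 3.00 times as large.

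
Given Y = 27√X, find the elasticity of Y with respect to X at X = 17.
Elasticity = 1/2

Elasticity = (dY/dX) · (X/Y)

dY/dX = 27/(2·√X)
At X = 17: dY/dX = 27·√17/34, Y = 27·√17

Elasticity = (27·√17/34) · (17 / (27·√17)) = 1/2

Interpretation: for a small percentage change in X, the percentage change in Y is approximately 0.50 times as large.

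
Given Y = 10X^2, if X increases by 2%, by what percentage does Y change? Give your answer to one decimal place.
4.0%

For Y = 10X^2:
If X → X(1 + 0.02)
Then Y → Y · (1 + 0.02)^2
     = Y · 1.0404

Percentage change = ((1 + 0.02)^2 − 1) × 100% ≈ 4.0%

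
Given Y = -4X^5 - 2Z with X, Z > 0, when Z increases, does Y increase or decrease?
Y decreases

Taking the partial derivative:
∂Y/∂Z = -2

∂Y/∂Z = -2 < 0 (assuming positive values)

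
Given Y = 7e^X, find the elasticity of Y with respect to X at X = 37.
Elasticity = 37

Elasticity = (dY/dX) · (X/Y)

dY/dX = 7·e^X
At X = 37: dY/dX = 7·e^37, Y = 7·e^37

Elasticity = (7·e^37) · (37 / (7·e^37)) = 37

Interpretation: for a small percentage change in X, the percentage change in Y is approximately 37.00 times as large.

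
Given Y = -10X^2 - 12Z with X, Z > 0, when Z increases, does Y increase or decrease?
Y decreases

Taking the partial derivative:
∂Y/∂Z = -12

∂Y/∂Z = -12 < 0 (assuming positive values)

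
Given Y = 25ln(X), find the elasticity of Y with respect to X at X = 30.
Elasticity = 1/ln(30) ≈ 0.2940

Elasticity = (dY/dX) · (X/Y)

dY/dX = 25/X
At X = 30: dY/dX = 5/6, Y = 25·ln(30)

Elasticity = (5/6) · (30 / (25·ln(30))) = 1/ln(30) ≈ 0.2940

Interpretation: for a small percentage change in X, the percentage change in Y is approximately 0.29 times as large.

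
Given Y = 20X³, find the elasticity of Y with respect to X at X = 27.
Elasticity = 3

Elasticity = (dY/dX) · (X/Y)

dY/dX = 60·X²
At X = 27: dY/dX = 43740, Y = 393660

Elasticity = 43740 · (27 / 393660) = 3

Interpretation: for a small percentage change in X, the percentage change in Y is approximately 3.00 times as large.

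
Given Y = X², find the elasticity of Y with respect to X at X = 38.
Elasticity = 2

Elasticity = (dY/dX) · (X/Y)

dY/dX = 2·X
At X = 38: dY/dX = 76, Y = 1444

Elasticity = 76 · (38 / 1444) = 2

Interpretation: for a small percentage change in X, the percentage change in Y is approximately 2.00 times as large.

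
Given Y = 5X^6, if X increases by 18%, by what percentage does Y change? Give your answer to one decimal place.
170.0%

For Y = 5X^6:
If X → X(1 + 0.18)
Then Y → Y · (1 + 0.18)^6
     ≈ Y · 2.6996

Percentage change = ((1 + 0.18)^6 − 1) × 100% ≈ 170.0%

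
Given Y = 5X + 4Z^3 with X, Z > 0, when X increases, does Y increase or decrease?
Y increases

Taking the partial derivative:
∂Y/∂X = 5

∂Y/∂X = 5 > 0 (assuming positive values)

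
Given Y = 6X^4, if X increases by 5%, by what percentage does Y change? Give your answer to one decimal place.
21.6%

For Y = 6X^4:
If X → X(1 + 0.05)
Then Y → Y · (1 + 0.05)^4
     ≈ Y · 1.2155

Percentage change = ((1 + 0.05)^4 − 1) × 100% ≈ 21.6%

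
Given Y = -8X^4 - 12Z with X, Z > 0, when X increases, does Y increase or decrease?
Y decreases

Taking the partial derivative:
∂Y/∂X = -32X^3

∂Y/∂X = -32X^3 < 0 (assuming positive values)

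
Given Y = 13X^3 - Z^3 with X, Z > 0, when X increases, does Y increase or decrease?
Y increases

Taking the partial derivative:
∂Y/∂X = 39X^2

∂Y/∂X = 39X^2 > 0 (assuming positive values)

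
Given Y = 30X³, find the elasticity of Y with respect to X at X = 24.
Elasticity = 3

Elasticity = (dY/dX) · (X/Y)

dY/dX = 90·X²
At X = 24: dY/dX = 51840, Y = 414720

Elasticity = 51840 · (24 / 414720) = 3

Interpretation: for a small percentage change in X, the percentage change in Y is approximately 3.00 times as large.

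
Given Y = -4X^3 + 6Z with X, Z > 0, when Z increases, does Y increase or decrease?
Y increases

Taking the partial derivative:
∂Y/∂Z = 6

∂Y/∂Z = 6 > 0 (assuming positive values)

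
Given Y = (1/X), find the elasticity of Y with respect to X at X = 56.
Elasticity = -1

Elasticity = (dY/dX) · (X/Y)

dY/dX = -1/X²
At X = 56: dY/dX = -1/3136, Y = 1/56

Elasticity = (-1/3136) · (56 / (1/56)) = -1

Interpretation: for a small percentage change in X, the percentage change in Y is approximately -1.00 times as large.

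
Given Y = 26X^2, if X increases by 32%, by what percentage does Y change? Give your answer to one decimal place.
74.2%

For Y = 26X^2:
If X → X(1 + 0.32)
Then Y → Y · (1 + 0.32)^2
     = Y · 1.7424

Percentage change = ((1 + 0.32)^2 − 1) × 100% ≈ 74.2%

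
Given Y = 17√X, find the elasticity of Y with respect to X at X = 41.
Elasticity = 1/2

Elasticity = (dY/dX) · (X/Y)

dY/dX = 17/(2·√X)
At X = 41: dY/dX = 17·√41/82, Y = 17·√41

Elasticity = (17·√41/82) · (41 / (17·√41)) = 1/2

Interpretation: for a small percentage change in X, the percentage change in Y is approximately 0.50 times as large.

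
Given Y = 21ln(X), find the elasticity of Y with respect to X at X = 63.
Elasticity = 1/ln(63) ≈ 0.2414

Elasticity = (dY/dX) · (X/Y)

dY/dX = 21/X
At X = 63: dY/dX = 1/3, Y = 21·ln(63)

Elasticity = (1/3) · (63 / (21·ln(63))) = 1/ln(63) ≈ 0.2414

Interpretation: for a small percentage change in X, the percentage change in Y is approximately 0.24 times as large.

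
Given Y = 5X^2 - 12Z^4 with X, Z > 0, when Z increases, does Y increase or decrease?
Y decreases

Taking the partial derivative:
∂Y/∂Z = -48Z^3

∂Y/∂Z = -48Z^3 < 0 (assuming positive values)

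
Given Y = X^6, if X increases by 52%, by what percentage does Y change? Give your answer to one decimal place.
1133.3%

For Y = X^6:
If X → X(1 + 0.52)
Then Y → Y · (1 + 0.52)^6
     ≈ Y · 12.3328

Percentage change = ((1 + 0.52)^6 − 1) × 100% ≈ 1133.3%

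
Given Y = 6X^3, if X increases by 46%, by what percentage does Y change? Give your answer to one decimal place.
211.2%

For Y = 6X^3:
If X → X(1 + 0.46)
Then Y → Y · (1 + 0.46)^3
     ≈ Y · 3.1121

Percentage change = ((1 + 0.46)^3 − 1) × 100% ≈ 211.2%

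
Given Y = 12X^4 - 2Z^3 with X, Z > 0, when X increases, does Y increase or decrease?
Y increases

Taking the partial derivative:
∂Y/∂X = 48X^3

∂Y/∂X = 48X^3 > 0 (assuming positive values)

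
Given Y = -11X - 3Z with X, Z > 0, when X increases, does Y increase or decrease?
Y decreases

Taking the partial derivative:
∂Y/∂X = -11

∂Y/∂X = -11 < 0 (assuming positive values)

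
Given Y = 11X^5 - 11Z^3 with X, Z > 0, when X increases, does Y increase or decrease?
Y increases

Taking the partial derivative:
∂Y/∂X = 55X^4

∂Y/∂X = 55X^4 > 0 (assuming positive values)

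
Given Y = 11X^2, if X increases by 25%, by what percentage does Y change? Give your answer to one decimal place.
56.3%

For Y = 11X^2:
If X → X(1 + 0.25)
Then Y → Y · (1 + 0.25)^2
     = Y · 1.5625

Percentage change = ((1 + 0.25)^2 − 1) × 100% ≈ 56.3%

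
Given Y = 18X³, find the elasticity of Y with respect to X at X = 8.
Elasticity = 3

Elasticity = (dY/dX) · (X/Y)

dY/dX = 54·X²
At X = 8: dY/dX = 3456, Y = 9216

Elasticity = 3456 · (8 / 9216) = 3

Interpretation: for a small percentage change in X, the percentage change in Y is approximately 3.00 times as large.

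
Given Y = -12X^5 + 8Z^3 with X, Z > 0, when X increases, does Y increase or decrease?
Y decreases

Taking the partial derivative:
∂Y/∂X = -60X^4

∂Y/∂X = -60X^4 < 0 (assuming positive values)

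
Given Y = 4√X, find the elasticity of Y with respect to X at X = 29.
Elasticity = 1/2

Elasticity = (dY/dX) · (X/Y)

dY/dX = 2/√X
At X = 29: dY/dX = 2·√29/29, Y = 4·√29

Elasticity = (2·√29/29) · (29 / (4·√29)) = 1/2

Interpretation: for a small percentage change in X, the percentage change in Y is approximately 0.50 times as large.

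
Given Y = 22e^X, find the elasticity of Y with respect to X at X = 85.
Elasticity = 85

Elasticity = (dY/dX) · (X/Y)

dY/dX = 22·e^X
At X = 85: dY/dX = 22·e^85, Y = 22·e^85

Elasticity = (22·e^85) · (85 / (22·e^85)) = 85

Interpretation: for a small percentage change in X, the percentage change in Y is approximately 85.00 times as large.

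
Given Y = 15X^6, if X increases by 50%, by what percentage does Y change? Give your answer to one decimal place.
1039.1%

For Y = 15X^6:
If X → X(1 + 0.5)
Then Y → Y · (1 + 0.5)^6
     ≈ Y · 11.3906

Percentage change = ((1 + 0.5)^6 − 1) × 100% ≈ 1039.1%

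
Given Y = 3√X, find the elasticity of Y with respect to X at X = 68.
Elasticity = 1/2

Elasticity = (dY/dX) · (X/Y)

dY/dX = 3/(2·√X)
At X = 68: dY/dX = 3·√17/68, Y = 6·√17

Elasticity = (3·√17/68) · (68 / (6·√17)) = 1/2

Interpretation: for a small percentage change in X, the percentage change in Y is approximately 0.50 times as large.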